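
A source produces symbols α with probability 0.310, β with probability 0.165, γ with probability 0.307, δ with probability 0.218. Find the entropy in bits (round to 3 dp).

H = −Σ pᵢ log₂ pᵢ.
−0.310·log₂(0.310) = 0.5238
−0.165·log₂(0.165) = 0.4289
−0.307·log₂(0.307) = 0.5230
−0.218·log₂(0.218) = 0.4791
Sum ≈ 1.9548 → 1.955 bits.

1.955 bits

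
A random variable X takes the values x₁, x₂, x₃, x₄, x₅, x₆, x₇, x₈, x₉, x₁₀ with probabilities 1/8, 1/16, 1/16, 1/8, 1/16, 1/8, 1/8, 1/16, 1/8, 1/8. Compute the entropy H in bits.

Each probability is a power of 1/2, so log₂(1/p) is an integer.
H = Σ p·log₂(1/p) = 1/8·3 + 1/16·4 + 1/16·4 + 1/8·3 + 1/16·4 + 1/8·3 + 1/8·3 + 1/16·4 + 1/8·3 + 1/8·3 = 3.25 bits.

3.25 bits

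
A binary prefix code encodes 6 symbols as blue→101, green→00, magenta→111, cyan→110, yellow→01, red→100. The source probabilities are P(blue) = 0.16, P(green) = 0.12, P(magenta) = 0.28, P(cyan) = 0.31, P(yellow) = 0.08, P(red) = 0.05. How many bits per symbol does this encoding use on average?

L̄ = Σ pᵢ·ℓᵢ = 0.16·3 + 0.12·2 + 0.28·3 + 0.31·3 + 0.08·2 + 0.05·3 = 2.8 bits/symbol.

2.8 bits/symbol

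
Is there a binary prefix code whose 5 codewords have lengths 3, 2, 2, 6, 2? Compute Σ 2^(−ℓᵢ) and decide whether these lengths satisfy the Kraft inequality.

0.890625; yes

With common denominator 2^6 = 64: Σ 2^(−ℓᵢ) = 8/64 + 16/64 + 16/64 + 1/64 + 16/64 = 57/64 = 0.890625.
Kraft's inequality requires Σ ≤ 1; here Σ = 0.890625 ≤ 1, so such a prefix code exists.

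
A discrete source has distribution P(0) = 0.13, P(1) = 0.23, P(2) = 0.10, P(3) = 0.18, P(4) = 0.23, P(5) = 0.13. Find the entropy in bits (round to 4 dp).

2.5181 bits

H = −Σ pᵢ log₂ pᵢ.
−0.13·log₂(0.13) = 0.3826
−0.23·log₂(0.23) = 0.4877
−0.10·log₂(0.10) = 0.3322
−0.18·log₂(0.18) = 0.4453
−0.23·log₂(0.23) = 0.4877
−0.13·log₂(0.13) = 0.3826
Sum ≈ 2.5181 → 2.5181 bits.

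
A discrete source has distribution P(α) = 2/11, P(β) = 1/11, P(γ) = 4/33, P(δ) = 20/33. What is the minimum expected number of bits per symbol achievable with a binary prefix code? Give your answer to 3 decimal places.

1.606 bits/symbol

Repeatedly combine the two least-probable nodes; the expected code length is the sum of the merged weights.
merge 1/11 + 4/33 → 7/33
merge 2/11 + 7/33 → 13/33
merge 13/33 + 20/33 → 1
L = 7/33 + 13/33 + 1 = 53/33 ≈ 1.606 bits/symbol.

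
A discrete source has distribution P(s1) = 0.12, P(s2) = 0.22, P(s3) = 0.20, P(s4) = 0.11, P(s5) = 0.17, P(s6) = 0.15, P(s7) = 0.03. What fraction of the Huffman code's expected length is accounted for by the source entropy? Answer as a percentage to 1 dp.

97.8%

Entropy H = −Σ p log₂ p ≈ 2.6592 bits.
Huffman merges: 3/100+11/100→7/50; 3/25+7/50→13/50; 3/20+17/100→8/25; 1/5+11/50→21/50; 13/50+8/25→29/50; 21/50+29/50→1. L = 68/25 ≈ 2.7200.
Efficiency = H/L = 2.6592/2.7200 = 97.8%.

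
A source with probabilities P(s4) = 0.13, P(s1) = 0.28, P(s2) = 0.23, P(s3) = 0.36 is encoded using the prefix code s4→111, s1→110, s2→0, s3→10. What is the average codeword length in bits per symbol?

L̄ = Σ pᵢ·ℓᵢ = 0.13·3 + 0.28·3 + 0.23·1 + 0.36·2 = 2.18 bits/symbol.

2.18 bits/symbol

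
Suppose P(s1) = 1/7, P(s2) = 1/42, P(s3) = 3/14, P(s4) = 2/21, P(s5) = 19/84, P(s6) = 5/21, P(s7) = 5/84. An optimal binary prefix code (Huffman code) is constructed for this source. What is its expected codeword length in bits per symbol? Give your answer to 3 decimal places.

2.583 bits/symbol

Repeatedly combine the two least-probable nodes; the expected code length is the sum of the merged weights.
merge 1/42 + 5/84 → 1/12
merge 1/12 + 2/21 → 5/28
merge 1/7 + 5/28 → 9/28
merge 3/14 + 19/84 → 37/84
merge 5/21 + 9/28 → 47/84
merge 37/84 + 47/84 → 1
L = 1/12 + 5/28 + 9/28 + 37/84 + 47/84 + 1 = 31/12 ≈ 2.583 bits/symbol.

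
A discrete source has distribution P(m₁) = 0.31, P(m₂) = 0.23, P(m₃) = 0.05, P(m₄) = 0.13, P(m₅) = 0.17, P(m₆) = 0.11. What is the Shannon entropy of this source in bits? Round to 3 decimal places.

H = −Σ pᵢ log₂ pᵢ.
−0.31·log₂(0.31) = 0.5238
−0.23·log₂(0.23) = 0.4877
−0.05·log₂(0.05) = 0.2161
−0.13·log₂(0.13) = 0.3826
−0.17·log₂(0.17) = 0.4346
−0.11·log₂(0.11) = 0.3503
Sum ≈ 2.3951 → 2.395 bits.

2.395 bits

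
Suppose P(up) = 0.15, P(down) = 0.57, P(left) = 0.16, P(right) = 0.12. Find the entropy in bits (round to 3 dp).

1.663 bits

H = −Σ pᵢ log₂ pᵢ.
−0.15·log₂(0.15) = 0.4105
−0.57·log₂(0.57) = 0.4623
−0.16·log₂(0.16) = 0.4230
−0.12·log₂(0.12) = 0.3671
Sum ≈ 1.6629 → 1.663 bits.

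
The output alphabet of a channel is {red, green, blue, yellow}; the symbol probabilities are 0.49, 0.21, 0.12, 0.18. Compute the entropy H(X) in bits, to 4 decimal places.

H = −Σ pᵢ log₂ pᵢ.
−0.49·log₂(0.49) = 0.5043
−0.21·log₂(0.21) = 0.4728
−0.12·log₂(0.12) = 0.3671
−0.18·log₂(0.18) = 0.4453
Sum ≈ 1.7895 → 1.7895 bits.

1.7895 bits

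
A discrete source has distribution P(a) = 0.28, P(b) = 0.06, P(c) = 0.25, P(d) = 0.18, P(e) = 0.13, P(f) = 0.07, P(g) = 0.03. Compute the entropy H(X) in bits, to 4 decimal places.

2.5060 bits

H = −Σ pᵢ log₂ pᵢ.
−0.28·log₂(0.28) = 0.5142
−0.06·log₂(0.06) = 0.2435
−0.25·log₂(0.25) = 0.5000
−0.18·log₂(0.18) = 0.4453
−0.13·log₂(0.13) = 0.3826
−0.07·log₂(0.07) = 0.2686
−0.03·log₂(0.03) = 0.1518
Sum ≈ 2.5060 → 2.5060 bits.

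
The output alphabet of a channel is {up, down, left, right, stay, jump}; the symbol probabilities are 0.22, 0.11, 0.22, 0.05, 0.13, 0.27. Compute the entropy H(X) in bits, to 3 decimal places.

H = −Σ pᵢ log₂ pᵢ.
−0.22·log₂(0.22) = 0.4806
−0.11·log₂(0.11) = 0.3503
−0.22·log₂(0.22) = 0.4806
−0.05·log₂(0.05) = 0.2161
−0.13·log₂(0.13) = 0.3826
−0.27·log₂(0.27) = 0.5100
Sum ≈ 2.4202 → 2.420 bits.

2.420 bits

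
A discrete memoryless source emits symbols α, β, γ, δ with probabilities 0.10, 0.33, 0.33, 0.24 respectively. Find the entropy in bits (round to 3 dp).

H = −Σ pᵢ log₂ pᵢ.
−0.10·log₂(0.10) = 0.3322
−0.33·log₂(0.33) = 0.5278
−0.33·log₂(0.33) = 0.5278
−0.24·log₂(0.24) = 0.4941
Sum ≈ 1.8820 → 1.882 bits.

1.882 bits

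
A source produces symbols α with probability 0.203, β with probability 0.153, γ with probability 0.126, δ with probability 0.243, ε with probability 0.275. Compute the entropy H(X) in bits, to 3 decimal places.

2.266 bits

H = −Σ pᵢ log₂ pᵢ.
−0.203·log₂(0.203) = 0.4670
−0.153·log₂(0.153) = 0.4144
−0.126·log₂(0.126) = 0.3766
−0.243·log₂(0.243) = 0.4960
−0.275·log₂(0.275) = 0.5122
Sum ≈ 2.2661 → 2.266 bits.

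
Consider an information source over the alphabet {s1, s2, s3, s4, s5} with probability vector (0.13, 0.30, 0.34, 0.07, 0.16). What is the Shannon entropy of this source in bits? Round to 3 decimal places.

2.124 bits

H = −Σ pᵢ log₂ pᵢ.
−0.13·log₂(0.13) = 0.3826
−0.30·log₂(0.30) = 0.5211
−0.34·log₂(0.34) = 0.5292
−0.07·log₂(0.07) = 0.2686
−0.16·log₂(0.16) = 0.4230
Sum ≈ 2.1245 → 2.124 bits.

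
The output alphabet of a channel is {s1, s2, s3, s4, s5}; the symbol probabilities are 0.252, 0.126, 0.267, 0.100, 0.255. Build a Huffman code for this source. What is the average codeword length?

Repeatedly combine the two least-probable nodes; the expected code length is the sum of the merged weights.
merge 1/10 + 63/500 → 113/500
merge 113/500 + 63/250 → 239/500
merge 51/200 + 267/1000 → 261/500
merge 239/500 + 261/500 → 1
L = 113/500 + 239/500 + 261/500 + 1 = 1113/500 = 2.226 bits/symbol.

2.226 bits/symbol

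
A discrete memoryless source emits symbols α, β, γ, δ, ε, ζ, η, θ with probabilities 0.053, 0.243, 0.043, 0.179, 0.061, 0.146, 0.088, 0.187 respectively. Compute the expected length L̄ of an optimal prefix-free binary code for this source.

2.815 bits/symbol

Repeatedly combine the two least-probable nodes; the expected code length is the sum of the merged weights.
merge 43/1000 + 53/1000 → 12/125
merge 61/1000 + 11/125 → 149/1000
merge 12/125 + 73/500 → 121/500
merge 149/1000 + 179/1000 → 41/125
merge 187/1000 + 121/500 → 429/1000
merge 243/1000 + 41/125 → 571/1000
merge 429/1000 + 571/1000 → 1
L = 12/125 + 149/1000 + 121/500 + 41/125 + 429/1000 + 571/1000 + 1 = 563/200 = 2.815 bits/symbol.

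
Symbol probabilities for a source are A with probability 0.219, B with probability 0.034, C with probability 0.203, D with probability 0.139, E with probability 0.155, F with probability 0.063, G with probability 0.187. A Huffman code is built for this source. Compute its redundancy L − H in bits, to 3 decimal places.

Entropy H = −Σ p log₂ p ≈ 2.6289 bits.
Huffman merges: 17/500+63/1000→97/1000; 97/1000+139/1000→59/250; 31/200+187/1000→171/500; 203/1000+219/1000→211/500; 59/250+171/500→289/500; 211/500+289/500→1. L = 107/40 ≈ 2.6750.
L − H = 2.6750 − 2.6289 = 0.046 bits.

0.046 bits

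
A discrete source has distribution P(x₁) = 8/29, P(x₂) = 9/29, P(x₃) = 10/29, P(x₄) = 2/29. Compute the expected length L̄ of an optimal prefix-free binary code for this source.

Repeatedly combine the two least-probable nodes; the expected code length is the sum of the merged weights.
merge 2/29 + 8/29 → 10/29
merge 9/29 + 10/29 → 19/29
merge 10/29 + 19/29 → 1
L = 10/29 + 19/29 + 1 = 2 bits/symbol.

2 bits/symbol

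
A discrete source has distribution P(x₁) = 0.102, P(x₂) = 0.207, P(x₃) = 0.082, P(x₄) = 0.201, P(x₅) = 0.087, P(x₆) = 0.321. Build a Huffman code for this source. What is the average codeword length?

Repeatedly combine the two least-probable nodes; the expected code length is the sum of the merged weights.
merge 41/500 + 87/1000 → 169/1000
merge 51/500 + 169/1000 → 271/1000
merge 201/1000 + 207/1000 → 51/125
merge 271/1000 + 321/1000 → 74/125
merge 51/125 + 74/125 → 1
L = 169/1000 + 271/1000 + 51/125 + 74/125 + 1 = 61/25 = 2.44 bits/symbol.

2.44 bits/symbol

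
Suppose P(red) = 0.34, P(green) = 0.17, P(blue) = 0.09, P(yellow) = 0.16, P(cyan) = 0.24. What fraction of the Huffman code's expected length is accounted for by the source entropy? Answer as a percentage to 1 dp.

Entropy H = −Σ p log₂ p ≈ 2.1936 bits.
Huffman merges: 9/100+4/25→1/4; 17/100+6/25→41/100; 1/4+17/50→59/100; 41/100+59/100→1. L = 9/4 ≈ 2.2500.
Efficiency = H/L = 2.1936/2.2500 = 97.5%.

97.5%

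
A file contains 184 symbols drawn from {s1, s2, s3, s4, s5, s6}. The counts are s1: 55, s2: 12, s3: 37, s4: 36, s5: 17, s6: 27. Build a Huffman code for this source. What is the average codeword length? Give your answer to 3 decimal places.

Probabilities are the counts divided by 184.
Repeatedly combine the two least-probable nodes; the expected code length is the sum of the merged weights.
merge 3/46 + 17/184 → 29/184
merge 27/184 + 29/184 → 7/23
merge 9/46 + 37/184 → 73/184
merge 55/184 + 7/23 → 111/184
merge 73/184 + 111/184 → 1
L = 29/184 + 7/23 + 73/184 + 111/184 + 1 = 453/184 ≈ 2.462 bits/symbol.

2.462 bits/symbol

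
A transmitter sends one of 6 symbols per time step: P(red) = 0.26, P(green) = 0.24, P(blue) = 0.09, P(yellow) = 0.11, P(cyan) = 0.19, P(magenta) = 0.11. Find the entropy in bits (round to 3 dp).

2.468 bits

H = −Σ pᵢ log₂ pᵢ.
−0.26·log₂(0.26) = 0.5053
−0.24·log₂(0.24) = 0.4941
−0.09·log₂(0.09) = 0.3127
−0.11·log₂(0.11) = 0.3503
−0.19·log₂(0.19) = 0.4552
−0.11·log₂(0.11) = 0.3503
Sum ≈ 2.4679 → 2.468 bits.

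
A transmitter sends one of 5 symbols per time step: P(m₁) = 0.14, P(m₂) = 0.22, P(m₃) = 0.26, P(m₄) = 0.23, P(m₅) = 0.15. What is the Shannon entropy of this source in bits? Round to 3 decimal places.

2.281 bits

H = −Σ pᵢ log₂ pᵢ.
−0.14·log₂(0.14) = 0.3971
−0.22·log₂(0.22) = 0.4806
−0.26·log₂(0.26) = 0.5053
−0.23·log₂(0.23) = 0.4877
−0.15·log₂(0.15) = 0.4105
Sum ≈ 2.2812 → 2.281 bits.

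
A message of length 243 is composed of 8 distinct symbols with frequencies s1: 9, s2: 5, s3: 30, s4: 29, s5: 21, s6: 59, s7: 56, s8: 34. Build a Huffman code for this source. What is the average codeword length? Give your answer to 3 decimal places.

Probabilities are the counts divided by 243.
Repeatedly combine the two least-probable nodes; the expected code length is the sum of the merged weights.
merge 5/243 + 1/27 → 14/243
merge 14/243 + 7/81 → 35/243
merge 29/243 + 10/81 → 59/243
merge 34/243 + 35/243 → 23/81
merge 56/243 + 59/243 → 115/243
merge 59/243 + 23/81 → 128/243
merge 115/243 + 128/243 → 1
L = 14/243 + 35/243 + 59/243 + 23/81 + 115/243 + 128/243 + 1 = 221/81 ≈ 2.728 bits/symbol.

2.728 bits/symbol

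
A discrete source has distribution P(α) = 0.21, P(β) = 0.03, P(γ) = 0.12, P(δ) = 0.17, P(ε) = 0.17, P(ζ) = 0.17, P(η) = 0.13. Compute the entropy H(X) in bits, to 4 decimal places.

2.6781 bits

H = −Σ pᵢ log₂ pᵢ.
−0.21·log₂(0.21) = 0.4728
−0.03·log₂(0.03) = 0.1518
−0.12·log₂(0.12) = 0.3671
−0.17·log₂(0.17) = 0.4346
−0.17·log₂(0.17) = 0.4346
−0.17·log₂(0.17) = 0.4346
−0.13·log₂(0.13) = 0.3826
Sum ≈ 2.6781 → 2.6781 bits.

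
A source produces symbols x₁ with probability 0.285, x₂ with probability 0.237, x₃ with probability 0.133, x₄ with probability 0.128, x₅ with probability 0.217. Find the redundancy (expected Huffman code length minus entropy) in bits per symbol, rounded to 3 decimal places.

0.008 bits

Entropy H = −Σ p log₂ p ≈ 2.2534 bits.
Huffman merges: 16/125+133/1000→261/1000; 217/1000+237/1000→227/500; 261/1000+57/200→273/500; 227/500+273/500→1. L = 2261/1000 ≈ 2.2610.
L − H = 2.2610 − 2.2534 = 0.008 bits.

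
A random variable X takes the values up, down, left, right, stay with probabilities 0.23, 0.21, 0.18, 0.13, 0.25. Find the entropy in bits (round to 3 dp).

H = −Σ pᵢ log₂ pᵢ.
−0.23·log₂(0.23) = 0.4877
−0.21·log₂(0.21) = 0.4728
−0.18·log₂(0.18) = 0.4453
−0.13·log₂(0.13) = 0.3826
−0.25·log₂(0.25) = 0.5000
Sum ≈ 2.2884 → 2.288 bits.

2.288 bits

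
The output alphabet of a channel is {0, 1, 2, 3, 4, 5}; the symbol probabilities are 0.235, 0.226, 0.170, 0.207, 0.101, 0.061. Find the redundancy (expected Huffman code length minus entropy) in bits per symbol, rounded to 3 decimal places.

Entropy H = −Σ p log₂ p ≈ 2.4610 bits.
Huffman merges: 61/1000+101/1000→81/500; 81/500+17/100→83/250; 207/1000+113/500→433/1000; 47/200+83/250→567/1000; 433/1000+567/1000→1. L = 1247/500 ≈ 2.4940.
L − H = 2.4940 − 2.4610 = 0.033 bits.

0.033 bits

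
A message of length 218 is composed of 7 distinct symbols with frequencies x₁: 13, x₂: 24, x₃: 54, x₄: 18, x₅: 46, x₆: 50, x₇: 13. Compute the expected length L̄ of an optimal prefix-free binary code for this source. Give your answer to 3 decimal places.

2.624 bits/symbol

Probabilities are the counts divided by 218.
Repeatedly combine the two least-probable nodes; the expected code length is the sum of the merged weights.
merge 13/218 + 13/218 → 13/109
merge 9/109 + 12/109 → 21/109
merge 13/109 + 21/109 → 34/109
merge 23/109 + 25/109 → 48/109
merge 27/109 + 34/109 → 61/109
merge 48/109 + 61/109 → 1
L = 13/109 + 21/109 + 34/109 + 48/109 + 61/109 + 1 = 286/109 ≈ 2.624 bits/symbol.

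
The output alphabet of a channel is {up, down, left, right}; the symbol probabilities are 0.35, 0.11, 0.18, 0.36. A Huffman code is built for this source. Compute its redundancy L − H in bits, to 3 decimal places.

0.074 bits

Entropy H = −Σ p log₂ p ≈ 1.8563 bits.
Huffman merges: 11/100+9/50→29/100; 29/100+7/20→16/25; 9/25+16/25→1. L = 193/100 ≈ 1.9300.
L − H = 1.9300 − 1.8563 = 0.074 bits.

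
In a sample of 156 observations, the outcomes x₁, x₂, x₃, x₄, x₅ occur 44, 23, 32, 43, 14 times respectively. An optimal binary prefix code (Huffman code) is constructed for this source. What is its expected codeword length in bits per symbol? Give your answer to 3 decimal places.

2.237 bits/symbol

Probabilities are the counts divided by 156.
Repeatedly combine the two least-probable nodes; the expected code length is the sum of the merged weights.
merge 7/78 + 23/156 → 37/156
merge 8/39 + 37/156 → 23/52
merge 43/156 + 11/39 → 29/52
merge 23/52 + 29/52 → 1
L = 37/156 + 23/52 + 29/52 + 1 = 349/156 ≈ 2.237 bits/symbol.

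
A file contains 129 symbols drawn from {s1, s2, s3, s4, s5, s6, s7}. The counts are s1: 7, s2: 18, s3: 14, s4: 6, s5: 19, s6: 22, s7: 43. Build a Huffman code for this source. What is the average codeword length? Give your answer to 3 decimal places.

2.597 bits/symbol

Probabilities are the counts divided by 129.
Repeatedly combine the two least-probable nodes; the expected code length is the sum of the merged weights.
merge 2/43 + 7/129 → 13/129
merge 13/129 + 14/129 → 9/43
merge 6/43 + 19/129 → 37/129
merge 22/129 + 9/43 → 49/129
merge 37/129 + 1/3 → 80/129
merge 49/129 + 80/129 → 1
L = 13/129 + 9/43 + 37/129 + 49/129 + 80/129 + 1 = 335/129 ≈ 2.597 bits/symbol.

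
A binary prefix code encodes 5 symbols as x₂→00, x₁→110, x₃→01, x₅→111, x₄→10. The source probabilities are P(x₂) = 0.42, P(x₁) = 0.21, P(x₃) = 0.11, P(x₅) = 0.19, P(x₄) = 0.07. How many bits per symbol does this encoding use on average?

2.4 bits/symbol

L̄ = Σ pᵢ·ℓᵢ = 0.42·2 + 0.21·3 + 0.11·2 + 0.19·3 + 0.07·2 = 2.4 bits/symbol.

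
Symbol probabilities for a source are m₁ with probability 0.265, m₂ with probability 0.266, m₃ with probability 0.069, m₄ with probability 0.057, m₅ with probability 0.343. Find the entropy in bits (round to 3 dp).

2.047 bits

H = −Σ pᵢ log₂ pᵢ.
−0.265·log₂(0.265) = 0.5077
−0.266·log₂(0.266) = 0.5082
−0.069·log₂(0.069) = 0.2662
−0.057·log₂(0.057) = 0.2356
−0.343·log₂(0.343) = 0.5295
Sum ≈ 2.0471 → 2.047 bits.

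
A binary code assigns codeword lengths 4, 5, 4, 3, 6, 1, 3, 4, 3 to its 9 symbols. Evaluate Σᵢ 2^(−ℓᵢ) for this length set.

1.109375

With common denominator 2^6 = 64: Σ 2^(−ℓᵢ) = 4/64 + 2/64 + 4/64 + 8/64 + 1/64 + 32/64 + 8/64 + 4/64 + 8/64 = 71/64 = 1.109375.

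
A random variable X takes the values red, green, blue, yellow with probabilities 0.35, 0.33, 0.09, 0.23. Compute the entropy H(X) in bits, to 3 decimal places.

1.858 bits

H = −Σ pᵢ log₂ pᵢ.
−0.35·log₂(0.35) = 0.5301
−0.33·log₂(0.33) = 0.5278
−0.09·log₂(0.09) = 0.3127
−0.23·log₂(0.23) = 0.4877
Sum ≈ 1.8582 → 1.858 bits.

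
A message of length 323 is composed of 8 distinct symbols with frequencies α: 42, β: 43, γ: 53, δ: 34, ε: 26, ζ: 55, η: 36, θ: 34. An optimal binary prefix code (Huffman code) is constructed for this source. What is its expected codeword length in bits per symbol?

3 bits/symbol

Probabilities are the counts divided by 323.
Repeatedly combine the two least-probable nodes; the expected code length is the sum of the merged weights.
merge 26/323 + 2/19 → 60/323
merge 2/19 + 36/323 → 70/323
merge 42/323 + 43/323 → 5/19
merge 53/323 + 55/323 → 108/323
merge 60/323 + 70/323 → 130/323
merge 5/19 + 108/323 → 193/323
merge 130/323 + 193/323 → 1
L = 60/323 + 70/323 + 5/19 + 108/323 + 130/323 + 193/323 + 1 = 3 bits/symbol.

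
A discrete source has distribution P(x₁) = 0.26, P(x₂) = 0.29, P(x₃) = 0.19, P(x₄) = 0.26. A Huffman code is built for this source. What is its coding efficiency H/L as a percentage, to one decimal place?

Entropy H = −Σ p log₂ p ≈ 1.9837 bits.
Huffman merges: 19/100+13/50→9/20; 13/50+29/100→11/20; 9/20+11/20→1. L = 2 ≈ 2.0000.
Efficiency = H/L = 1.9837/2.0000 = 99.2%.

99.2%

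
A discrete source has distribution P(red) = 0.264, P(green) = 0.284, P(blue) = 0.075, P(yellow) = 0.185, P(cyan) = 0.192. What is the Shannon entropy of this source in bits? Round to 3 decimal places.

H = −Σ pᵢ log₂ pᵢ.
−0.264·log₂(0.264) = 0.5072
−0.284·log₂(0.284) = 0.5158
−0.075·log₂(0.075) = 0.2803
−0.185·log₂(0.185) = 0.4504
−0.192·log₂(0.192) = 0.4571
Sum ≈ 2.2108 → 2.211 bits.

2.211 bits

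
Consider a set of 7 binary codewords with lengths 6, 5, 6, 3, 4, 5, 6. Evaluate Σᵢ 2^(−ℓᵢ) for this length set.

With common denominator 2^6 = 64: Σ 2^(−ℓᵢ) = 1/64 + 2/64 + 1/64 + 8/64 + 4/64 + 2/64 + 1/64 = 19/64 = 0.296875.

0.296875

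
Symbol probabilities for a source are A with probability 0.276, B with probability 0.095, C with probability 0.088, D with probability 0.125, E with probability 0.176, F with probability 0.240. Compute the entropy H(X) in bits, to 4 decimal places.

H = −Σ pᵢ log₂ pᵢ.
−0.276·log₂(0.276) = 0.5126
−0.095·log₂(0.095) = 0.3226
−0.088·log₂(0.088) = 0.3086
−0.125·log₂(0.125) = 0.3750
−0.176·log₂(0.176) = 0.4411
−0.240·log₂(0.240) = 0.4941
Sum ≈ 2.4540 → 2.4540 bits.

2.4540 bits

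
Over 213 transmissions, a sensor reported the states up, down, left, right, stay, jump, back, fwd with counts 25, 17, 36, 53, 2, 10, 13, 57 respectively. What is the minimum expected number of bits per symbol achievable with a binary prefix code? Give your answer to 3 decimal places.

Probabilities are the counts divided by 213.
Repeatedly combine the two least-probable nodes; the expected code length is the sum of the merged weights.
merge 2/213 + 10/213 → 4/71
merge 4/71 + 13/213 → 25/213
merge 17/213 + 25/213 → 14/71
merge 25/213 + 12/71 → 61/213
merge 14/71 + 53/213 → 95/213
merge 19/71 + 61/213 → 118/213
merge 95/213 + 118/213 → 1
L = 4/71 + 25/213 + 14/71 + 61/213 + 95/213 + 118/213 + 1 = 566/213 ≈ 2.657 bits/symbol.

2.657 bits/symbol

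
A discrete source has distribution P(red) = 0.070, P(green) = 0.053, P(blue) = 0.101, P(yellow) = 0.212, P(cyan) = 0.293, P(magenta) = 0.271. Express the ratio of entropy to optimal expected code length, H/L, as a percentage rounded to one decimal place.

99.3%

Entropy H = −Σ p log₂ p ≈ 2.3310 bits.
Huffman merges: 53/1000+7/100→123/1000; 101/1000+123/1000→28/125; 53/250+28/125→109/250; 271/1000+293/1000→141/250; 109/250+141/250→1. L = 2347/1000 ≈ 2.3470.
Efficiency = H/L = 2.3310/2.3470 = 99.3%.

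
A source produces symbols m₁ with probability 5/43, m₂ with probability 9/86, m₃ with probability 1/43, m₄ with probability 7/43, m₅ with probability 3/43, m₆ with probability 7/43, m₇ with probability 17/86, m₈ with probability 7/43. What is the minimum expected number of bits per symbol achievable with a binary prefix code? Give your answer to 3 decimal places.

2.895 bits/symbol

Repeatedly combine the two least-probable nodes; the expected code length is the sum of the merged weights.
merge 1/43 + 3/43 → 4/43
merge 4/43 + 9/86 → 17/86
merge 5/43 + 7/43 → 12/43
merge 7/43 + 7/43 → 14/43
merge 17/86 + 17/86 → 17/43
merge 12/43 + 14/43 → 26/43
merge 17/43 + 26/43 → 1
L = 4/43 + 17/86 + 12/43 + 14/43 + 17/43 + 26/43 + 1 = 249/86 ≈ 2.895 bits/symbol.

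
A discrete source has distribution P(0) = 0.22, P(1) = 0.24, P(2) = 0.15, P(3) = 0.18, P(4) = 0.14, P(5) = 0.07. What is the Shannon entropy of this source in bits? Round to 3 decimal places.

H = −Σ pᵢ log₂ pᵢ.
−0.22·log₂(0.22) = 0.4806
−0.24·log₂(0.24) = 0.4941
−0.15·log₂(0.15) = 0.4105
−0.18·log₂(0.18) = 0.4453
−0.14·log₂(0.14) = 0.3971
−0.07·log₂(0.07) = 0.2686
Sum ≈ 2.4962 → 2.496 bits.

2.496 bits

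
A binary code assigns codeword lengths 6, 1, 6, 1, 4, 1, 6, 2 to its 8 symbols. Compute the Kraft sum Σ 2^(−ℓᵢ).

With common denominator 2^6 = 64: Σ 2^(−ℓᵢ) = 1/64 + 32/64 + 1/64 + 32/64 + 4/64 + 32/64 + 1/64 + 16/64 = 119/64 = 1.859375.

1.859375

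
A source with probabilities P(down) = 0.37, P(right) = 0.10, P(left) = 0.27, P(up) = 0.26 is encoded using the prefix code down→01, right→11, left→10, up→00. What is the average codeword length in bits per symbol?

2 bits/symbol

L̄ = Σ pᵢ·ℓᵢ = 0.37·2 + 0.10·2 + 0.27·2 + 0.26·2 = 2 bits/symbol.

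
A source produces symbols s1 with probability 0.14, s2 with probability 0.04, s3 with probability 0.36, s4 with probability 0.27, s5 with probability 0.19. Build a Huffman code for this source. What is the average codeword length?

2.18 bits/symbol

Repeatedly combine the two least-probable nodes; the expected code length is the sum of the merged weights.
merge 1/25 + 7/50 → 9/50
merge 9/50 + 19/100 → 37/100
merge 27/100 + 9/25 → 63/100
merge 37/100 + 63/100 → 1
L = 9/50 + 37/100 + 63/100 + 1 = 109/50 = 2.18 bits/symbol.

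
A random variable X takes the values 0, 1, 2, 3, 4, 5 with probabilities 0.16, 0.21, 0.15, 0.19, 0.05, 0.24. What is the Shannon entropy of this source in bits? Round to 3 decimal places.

2.472 bits

H = −Σ pᵢ log₂ pᵢ.
−0.16·log₂(0.16) = 0.4230
−0.21·log₂(0.21) = 0.4728
−0.15·log₂(0.15) = 0.4105
−0.19·log₂(0.19) = 0.4552
−0.05·log₂(0.05) = 0.2161
−0.24·log₂(0.24) = 0.4941
Sum ≈ 2.4718 → 2.472 bits.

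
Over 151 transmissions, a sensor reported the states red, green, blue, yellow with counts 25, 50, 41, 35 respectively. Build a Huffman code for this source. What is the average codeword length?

Probabilities are the counts divided by 151.
Repeatedly combine the two least-probable nodes; the expected code length is the sum of the merged weights.
merge 25/151 + 35/151 → 60/151
merge 41/151 + 50/151 → 91/151
merge 60/151 + 91/151 → 1
L = 60/151 + 91/151 + 1 = 2 bits/symbol.

2 bits/symbol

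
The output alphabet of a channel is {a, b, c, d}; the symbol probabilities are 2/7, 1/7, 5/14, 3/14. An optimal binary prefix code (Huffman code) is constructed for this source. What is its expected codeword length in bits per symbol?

Repeatedly combine the two least-probable nodes; the expected code length is the sum of the merged weights.
merge 1/7 + 3/14 → 5/14
merge 2/7 + 5/14 → 9/14
merge 5/14 + 9/14 → 1
L = 5/14 + 9/14 + 1 = 2 bits/symbol.

2 bits/symbol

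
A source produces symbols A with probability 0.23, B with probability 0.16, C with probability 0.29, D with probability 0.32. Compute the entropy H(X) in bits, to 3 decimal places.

1.955 bits

H = −Σ pᵢ log₂ pᵢ.
−0.23·log₂(0.23) = 0.4877
−0.16·log₂(0.16) = 0.4230
−0.29·log₂(0.29) = 0.5179
−0.32·log₂(0.32) = 0.5260
Sum ≈ 1.9546 → 1.955 bits.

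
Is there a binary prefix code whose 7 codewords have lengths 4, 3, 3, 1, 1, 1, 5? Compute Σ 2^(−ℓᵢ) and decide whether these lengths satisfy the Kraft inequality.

With common denominator 2^5 = 32: Σ 2^(−ℓᵢ) = 2/32 + 4/32 + 4/32 + 16/32 + 16/32 + 16/32 + 1/32 = 59/32 = 1.84375.
Kraft's inequality requires Σ ≤ 1; here Σ = 1.84375 > 1, so no such prefix code exists.

1.84375; no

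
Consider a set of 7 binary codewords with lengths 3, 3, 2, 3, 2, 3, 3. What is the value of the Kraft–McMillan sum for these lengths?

With common denominator 2^3 = 8: Σ 2^(−ℓᵢ) = 1/8 + 1/8 + 2/8 + 1/8 + 2/8 + 1/8 + 1/8 = 9/8 = 1.125.

1.125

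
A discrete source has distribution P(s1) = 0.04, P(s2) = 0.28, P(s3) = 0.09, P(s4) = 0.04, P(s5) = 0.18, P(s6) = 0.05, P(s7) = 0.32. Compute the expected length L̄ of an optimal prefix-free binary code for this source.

2.43 bits/symbol

Repeatedly combine the two least-probable nodes; the expected code length is the sum of the merged weights.
merge 1/25 + 1/25 → 2/25
merge 1/20 + 2/25 → 13/100
merge 9/100 + 13/100 → 11/50
merge 9/50 + 11/50 → 2/5
merge 7/25 + 8/25 → 3/5
merge 2/5 + 3/5 → 1
L = 2/25 + 13/100 + 11/50 + 2/5 + 3/5 + 1 = 243/100 = 2.43 bits/symbol.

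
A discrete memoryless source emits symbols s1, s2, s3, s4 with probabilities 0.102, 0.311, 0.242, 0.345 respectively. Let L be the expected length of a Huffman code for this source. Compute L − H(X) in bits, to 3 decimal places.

0.114 bits

Entropy H = −Σ p log₂ p ≈ 1.8850 bits.
Huffman merges: 51/500+121/500→43/125; 311/1000+43/125→131/200; 69/200+131/200→1. L = 1999/1000 ≈ 1.9990.
L − H = 1.9990 − 1.8850 = 0.114 bits.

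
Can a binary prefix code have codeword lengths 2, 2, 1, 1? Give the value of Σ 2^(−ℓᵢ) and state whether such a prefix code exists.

With common denominator 2^2 = 4: Σ 2^(−ℓᵢ) = 1/4 + 1/4 + 2/4 + 2/4 = 6/4 = 1.5.
Kraft's inequality requires Σ ≤ 1; here Σ = 1.5 > 1, so no such prefix code exists.

1.5; no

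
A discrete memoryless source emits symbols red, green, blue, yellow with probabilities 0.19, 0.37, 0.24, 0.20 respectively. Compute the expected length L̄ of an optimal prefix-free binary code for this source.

2 bits/symbol

Repeatedly combine the two least-probable nodes; the expected code length is the sum of the merged weights.
merge 19/100 + 1/5 → 39/100
merge 6/25 + 37/100 → 61/100
merge 39/100 + 61/100 → 1
L = 39/100 + 61/100 + 1 = 2 bits/symbol.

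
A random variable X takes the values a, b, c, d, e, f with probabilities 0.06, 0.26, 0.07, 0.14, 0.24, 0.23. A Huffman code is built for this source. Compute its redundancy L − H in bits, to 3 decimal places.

0.004 bits

Entropy H = −Σ p log₂ p ≈ 2.3963 bits.
Huffman merges: 3/50+7/100→13/100; 13/100+7/50→27/100; 23/100+6/25→47/100; 13/50+27/100→53/100; 47/100+53/100→1. L = 12/5 ≈ 2.4000.
L − H = 2.4000 − 2.3963 = 0.004 bits.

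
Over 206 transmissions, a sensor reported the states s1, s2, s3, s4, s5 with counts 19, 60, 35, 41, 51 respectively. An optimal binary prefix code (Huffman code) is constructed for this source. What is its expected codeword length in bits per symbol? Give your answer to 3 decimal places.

2.262 bits/symbol

Probabilities are the counts divided by 206.
Repeatedly combine the two least-probable nodes; the expected code length is the sum of the merged weights.
merge 19/206 + 35/206 → 27/103
merge 41/206 + 51/206 → 46/103
merge 27/103 + 30/103 → 57/103
merge 46/103 + 57/103 → 1
L = 27/103 + 46/103 + 57/103 + 1 = 233/103 ≈ 2.262 bits/symbol.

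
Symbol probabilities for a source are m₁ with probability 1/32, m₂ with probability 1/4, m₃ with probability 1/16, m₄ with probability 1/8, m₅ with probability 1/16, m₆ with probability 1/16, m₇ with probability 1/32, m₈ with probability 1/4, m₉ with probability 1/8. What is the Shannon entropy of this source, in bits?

2.8125 bits

Each probability is a power of 1/2, so log₂(1/p) is an integer.
H = Σ p·log₂(1/p) = 1/32·5 + 1/4·2 + 1/16·4 + 1/8·3 + 1/16·4 + 1/16·4 + 1/32·5 + 1/4·2 + 1/8·3 = 2.8125 bits.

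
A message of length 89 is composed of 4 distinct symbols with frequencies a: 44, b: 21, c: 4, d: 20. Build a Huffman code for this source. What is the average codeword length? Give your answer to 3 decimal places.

1.775 bits/symbol

Probabilities are the counts divided by 89.
Repeatedly combine the two least-probable nodes; the expected code length is the sum of the merged weights.
merge 4/89 + 20/89 → 24/89
merge 21/89 + 24/89 → 45/89
merge 44/89 + 45/89 → 1
L = 24/89 + 45/89 + 1 = 158/89 ≈ 1.775 bits/symbol.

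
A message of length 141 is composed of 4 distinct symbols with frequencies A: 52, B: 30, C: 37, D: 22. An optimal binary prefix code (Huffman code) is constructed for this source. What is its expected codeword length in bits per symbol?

Probabilities are the counts divided by 141.
Repeatedly combine the two least-probable nodes; the expected code length is the sum of the merged weights.
merge 22/141 + 10/47 → 52/141
merge 37/141 + 52/141 → 89/141
merge 52/141 + 89/141 → 1
L = 52/141 + 89/141 + 1 = 2 bits/symbol.

2 bits/symbol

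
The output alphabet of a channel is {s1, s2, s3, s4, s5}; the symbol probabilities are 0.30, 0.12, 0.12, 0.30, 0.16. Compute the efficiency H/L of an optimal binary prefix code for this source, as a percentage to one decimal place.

Entropy H = −Σ p log₂ p ≈ 2.1993 bits.
Huffman merges: 3/25+3/25→6/25; 4/25+6/25→2/5; 3/10+3/10→3/5; 2/5+3/5→1. L = 56/25 ≈ 2.2400.
Efficiency = H/L = 2.1993/2.2400 = 98.2%.

98.2%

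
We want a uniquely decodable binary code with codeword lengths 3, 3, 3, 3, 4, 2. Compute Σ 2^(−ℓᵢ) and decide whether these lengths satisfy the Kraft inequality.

With common denominator 2^4 = 16: Σ 2^(−ℓᵢ) = 2/16 + 2/16 + 2/16 + 2/16 + 1/16 + 4/16 = 13/16 = 0.8125.
Kraft's inequality requires Σ ≤ 1; here Σ = 0.8125 ≤ 1, so such a prefix code exists.

0.8125; yes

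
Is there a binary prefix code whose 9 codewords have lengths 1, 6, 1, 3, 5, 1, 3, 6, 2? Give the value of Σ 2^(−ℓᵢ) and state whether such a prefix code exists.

With common denominator 2^6 = 64: Σ 2^(−ℓᵢ) = 32/64 + 1/64 + 32/64 + 8/64 + 2/64 + 32/64 + 8/64 + 1/64 + 16/64 = 132/64 = 2.0625.
Kraft's inequality requires Σ ≤ 1; here Σ = 2.0625 > 1, so no such prefix code exists.

2.0625; no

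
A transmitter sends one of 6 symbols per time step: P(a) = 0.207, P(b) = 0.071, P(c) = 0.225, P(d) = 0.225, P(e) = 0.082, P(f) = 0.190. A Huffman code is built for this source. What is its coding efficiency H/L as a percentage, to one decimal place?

Entropy H = −Σ p log₂ p ≈ 2.4608 bits.
Huffman merges: 71/1000+41/500→153/1000; 153/1000+19/100→343/1000; 207/1000+9/40→54/125; 9/40+343/1000→71/125; 54/125+71/125→1. L = 312/125 ≈ 2.4960.
Efficiency = H/L = 2.4608/2.4960 = 98.6%.

98.6%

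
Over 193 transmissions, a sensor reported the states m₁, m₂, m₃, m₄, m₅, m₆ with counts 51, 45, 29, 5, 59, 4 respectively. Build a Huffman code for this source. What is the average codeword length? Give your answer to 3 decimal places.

Probabilities are the counts divided by 193.
Repeatedly combine the two least-probable nodes; the expected code length is the sum of the merged weights.
merge 4/193 + 5/193 → 9/193
merge 9/193 + 29/193 → 38/193
merge 38/193 + 45/193 → 83/193
merge 51/193 + 59/193 → 110/193
merge 83/193 + 110/193 → 1
L = 9/193 + 38/193 + 83/193 + 110/193 + 1 = 433/193 ≈ 2.244 bits/symbol.

2.244 bits/symbol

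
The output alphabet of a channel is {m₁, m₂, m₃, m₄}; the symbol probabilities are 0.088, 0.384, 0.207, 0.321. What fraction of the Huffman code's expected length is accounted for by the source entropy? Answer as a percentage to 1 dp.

Entropy H = −Σ p log₂ p ≈ 1.8354 bits.
Huffman merges: 11/125+207/1000→59/200; 59/200+321/1000→77/125; 48/125+77/125→1. L = 1911/1000 ≈ 1.9110.
Efficiency = H/L = 1.8354/1.9110 = 96.0%.

96.0%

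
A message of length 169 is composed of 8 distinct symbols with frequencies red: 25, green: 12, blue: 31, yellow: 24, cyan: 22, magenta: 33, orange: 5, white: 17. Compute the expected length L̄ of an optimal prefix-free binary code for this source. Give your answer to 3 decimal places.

Probabilities are the counts divided by 169.
Repeatedly combine the two least-probable nodes; the expected code length is the sum of the merged weights.
merge 5/169 + 12/169 → 17/169
merge 17/169 + 17/169 → 34/169
merge 22/169 + 24/169 → 46/169
merge 25/169 + 31/169 → 56/169
merge 33/169 + 34/169 → 67/169
merge 46/169 + 56/169 → 102/169
merge 67/169 + 102/169 → 1
L = 17/169 + 34/169 + 46/169 + 56/169 + 67/169 + 102/169 + 1 = 491/169 ≈ 2.905 bits/symbol.

2.905 bits/symbol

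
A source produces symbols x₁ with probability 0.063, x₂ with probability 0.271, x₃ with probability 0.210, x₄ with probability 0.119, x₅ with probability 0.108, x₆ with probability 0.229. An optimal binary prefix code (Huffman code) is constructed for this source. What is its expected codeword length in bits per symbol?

2.461 bits/symbol

Repeatedly combine the two least-probable nodes; the expected code length is the sum of the merged weights.
merge 63/1000 + 27/250 → 171/1000
merge 119/1000 + 171/1000 → 29/100
merge 21/100 + 229/1000 → 439/1000
merge 271/1000 + 29/100 → 561/1000
merge 439/1000 + 561/1000 → 1
L = 171/1000 + 29/100 + 439/1000 + 561/1000 + 1 = 2461/1000 = 2.461 bits/symbol.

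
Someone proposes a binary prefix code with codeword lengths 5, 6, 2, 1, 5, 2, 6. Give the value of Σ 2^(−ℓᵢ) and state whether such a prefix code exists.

1.09375; no

With common denominator 2^6 = 64: Σ 2^(−ℓᵢ) = 2/64 + 1/64 + 16/64 + 32/64 + 2/64 + 16/64 + 1/64 = 70/64 = 1.09375.
Kraft's inequality requires Σ ≤ 1; here Σ = 1.09375 > 1, so no such prefix code exists.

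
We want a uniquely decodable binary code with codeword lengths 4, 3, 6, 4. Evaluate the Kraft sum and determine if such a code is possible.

With common denominator 2^6 = 64: Σ 2^(−ℓᵢ) = 4/64 + 8/64 + 1/64 + 4/64 = 17/64 = 0.265625.
Kraft's inequality requires Σ ≤ 1; here Σ = 0.265625 ≤ 1, so such a prefix code exists.

0.265625; yes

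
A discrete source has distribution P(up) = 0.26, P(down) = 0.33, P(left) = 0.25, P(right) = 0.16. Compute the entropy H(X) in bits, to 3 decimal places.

H = −Σ pᵢ log₂ pᵢ.
−0.26·log₂(0.26) = 0.5053
−0.33·log₂(0.33) = 0.5278
−0.25·log₂(0.25) = 0.5000
−0.16·log₂(0.16) = 0.4230
Sum ≈ 1.9561 → 1.956 bits.

1.956 bits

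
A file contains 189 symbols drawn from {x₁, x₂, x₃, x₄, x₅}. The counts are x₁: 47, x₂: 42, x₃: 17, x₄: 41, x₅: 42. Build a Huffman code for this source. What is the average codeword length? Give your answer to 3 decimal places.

Probabilities are the counts divided by 189.
Repeatedly combine the two least-probable nodes; the expected code length is the sum of the merged weights.
merge 17/189 + 41/189 → 58/189
merge 2/9 + 2/9 → 4/9
merge 47/189 + 58/189 → 5/9
merge 4/9 + 5/9 → 1
L = 58/189 + 4/9 + 5/9 + 1 = 436/189 ≈ 2.307 bits/symbol.

2.307 bits/symbol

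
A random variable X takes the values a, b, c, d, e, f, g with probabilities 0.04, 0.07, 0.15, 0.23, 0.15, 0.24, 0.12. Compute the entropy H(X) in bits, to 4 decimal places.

H = −Σ pᵢ log₂ pᵢ.
−0.04·log₂(0.04) = 0.1858
−0.07·log₂(0.07) = 0.2686
−0.15·log₂(0.15) = 0.4105
−0.23·log₂(0.23) = 0.4877
−0.15·log₂(0.15) = 0.4105
−0.24·log₂(0.24) = 0.4941
−0.12·log₂(0.12) = 0.3671
Sum ≈ 2.6243 → 2.6243 bits.

2.6243 bits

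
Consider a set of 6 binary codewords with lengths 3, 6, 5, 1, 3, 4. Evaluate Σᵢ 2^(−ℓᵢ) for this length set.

0.859375

With common denominator 2^6 = 64: Σ 2^(−ℓᵢ) = 8/64 + 1/64 + 2/64 + 32/64 + 8/64 + 4/64 = 55/64 = 0.859375.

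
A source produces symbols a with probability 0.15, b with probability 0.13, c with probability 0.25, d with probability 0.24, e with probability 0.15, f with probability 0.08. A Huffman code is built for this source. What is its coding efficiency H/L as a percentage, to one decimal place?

99.2%

Entropy H = −Σ p log₂ p ≈ 2.4894 bits.
Huffman merges: 2/25+13/100→21/100; 3/20+3/20→3/10; 21/100+6/25→9/20; 1/4+3/10→11/20; 9/20+11/20→1. L = 251/100 ≈ 2.5100.
Efficiency = H/L = 2.4894/2.5100 = 99.2%.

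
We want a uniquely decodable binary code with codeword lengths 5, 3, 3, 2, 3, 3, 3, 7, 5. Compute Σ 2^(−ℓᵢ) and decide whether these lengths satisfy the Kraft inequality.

0.9453125; yes

With common denominator 2^7 = 128: Σ 2^(−ℓᵢ) = 4/128 + 16/128 + 16/128 + 32/128 + 16/128 + 16/128 + 16/128 + 1/128 + 4/128 = 121/128 = 0.9453125.
Kraft's inequality requires Σ ≤ 1; here Σ = 0.9453125 ≤ 1, so such a prefix code exists.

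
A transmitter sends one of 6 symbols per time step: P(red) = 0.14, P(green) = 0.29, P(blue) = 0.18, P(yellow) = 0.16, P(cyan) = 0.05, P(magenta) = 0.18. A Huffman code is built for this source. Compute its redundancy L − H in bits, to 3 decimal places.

0.085 bits

Entropy H = −Σ p log₂ p ≈ 2.4447 bits.
Huffman merges: 1/20+7/50→19/100; 4/25+9/50→17/50; 9/50+19/100→37/100; 29/100+17/50→63/100; 37/100+63/100→1. L = 253/100 ≈ 2.5300.
L − H = 2.5300 − 2.4447 = 0.085 bits.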